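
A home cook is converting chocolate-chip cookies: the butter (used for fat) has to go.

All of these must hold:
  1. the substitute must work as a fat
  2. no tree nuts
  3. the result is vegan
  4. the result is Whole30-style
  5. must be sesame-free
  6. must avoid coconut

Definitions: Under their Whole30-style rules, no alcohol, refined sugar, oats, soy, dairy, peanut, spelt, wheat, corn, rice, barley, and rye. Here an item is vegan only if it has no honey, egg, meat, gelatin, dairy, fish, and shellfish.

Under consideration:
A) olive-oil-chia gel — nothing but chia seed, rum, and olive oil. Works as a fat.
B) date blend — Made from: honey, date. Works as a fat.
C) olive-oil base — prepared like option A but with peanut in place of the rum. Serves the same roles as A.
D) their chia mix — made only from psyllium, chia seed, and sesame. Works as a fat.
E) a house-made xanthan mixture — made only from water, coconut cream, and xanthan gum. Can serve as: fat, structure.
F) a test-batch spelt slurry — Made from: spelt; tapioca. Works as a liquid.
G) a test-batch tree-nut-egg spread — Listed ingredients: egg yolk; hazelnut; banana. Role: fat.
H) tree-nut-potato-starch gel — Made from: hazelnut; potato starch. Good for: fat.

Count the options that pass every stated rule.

0

A: has rum, so not Whole30-style — out
B: has honey, so not vegan — out
C: has peanut, so not Whole30-style — no
D: has sesame, so not sesame-free — out
E: has coconut cream, so not coconut-free — reject
F: not usable as a fat; has spelt, so not Whole30-style — reject
G: has egg yolk, so not vegan; has hazelnut, so not tree-nut-free — no
H: has hazelnut, so not tree-nut-free — no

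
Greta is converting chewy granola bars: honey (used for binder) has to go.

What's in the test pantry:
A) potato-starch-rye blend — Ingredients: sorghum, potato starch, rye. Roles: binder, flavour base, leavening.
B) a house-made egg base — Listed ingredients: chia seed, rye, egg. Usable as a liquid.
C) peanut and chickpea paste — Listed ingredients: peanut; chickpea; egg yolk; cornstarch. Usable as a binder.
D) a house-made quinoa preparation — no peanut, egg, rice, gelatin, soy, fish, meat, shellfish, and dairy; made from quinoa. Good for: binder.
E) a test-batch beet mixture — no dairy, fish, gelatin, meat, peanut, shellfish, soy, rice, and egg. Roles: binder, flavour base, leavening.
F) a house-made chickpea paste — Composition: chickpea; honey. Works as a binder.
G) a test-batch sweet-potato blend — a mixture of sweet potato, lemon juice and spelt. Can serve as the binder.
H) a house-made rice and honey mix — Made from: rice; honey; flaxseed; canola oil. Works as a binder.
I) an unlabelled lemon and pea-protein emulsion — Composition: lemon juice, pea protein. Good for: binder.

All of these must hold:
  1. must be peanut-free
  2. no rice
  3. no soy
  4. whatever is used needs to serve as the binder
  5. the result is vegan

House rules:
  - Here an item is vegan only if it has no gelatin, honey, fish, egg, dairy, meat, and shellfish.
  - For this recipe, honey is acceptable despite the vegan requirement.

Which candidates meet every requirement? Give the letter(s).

A: only rye, sorghum, and potato starch; none excluded — keep
B: not usable as a binder; has egg, so not vegan — reject
C: has egg yolk, so not vegan; has peanut, so not peanut-free — reject
D: nothing on the exclusion list — keep
E: works as a binder, no soy, vegan — OK
F: honey is permitted under the vegan carve-out; nothing else excluded — keep
G: only spelt, lemon juice, and sweet potato; none excluded — valid
H: has rice, so not rice-free — out
I: no rice, no peanut — OK

A, D, E, F, G, I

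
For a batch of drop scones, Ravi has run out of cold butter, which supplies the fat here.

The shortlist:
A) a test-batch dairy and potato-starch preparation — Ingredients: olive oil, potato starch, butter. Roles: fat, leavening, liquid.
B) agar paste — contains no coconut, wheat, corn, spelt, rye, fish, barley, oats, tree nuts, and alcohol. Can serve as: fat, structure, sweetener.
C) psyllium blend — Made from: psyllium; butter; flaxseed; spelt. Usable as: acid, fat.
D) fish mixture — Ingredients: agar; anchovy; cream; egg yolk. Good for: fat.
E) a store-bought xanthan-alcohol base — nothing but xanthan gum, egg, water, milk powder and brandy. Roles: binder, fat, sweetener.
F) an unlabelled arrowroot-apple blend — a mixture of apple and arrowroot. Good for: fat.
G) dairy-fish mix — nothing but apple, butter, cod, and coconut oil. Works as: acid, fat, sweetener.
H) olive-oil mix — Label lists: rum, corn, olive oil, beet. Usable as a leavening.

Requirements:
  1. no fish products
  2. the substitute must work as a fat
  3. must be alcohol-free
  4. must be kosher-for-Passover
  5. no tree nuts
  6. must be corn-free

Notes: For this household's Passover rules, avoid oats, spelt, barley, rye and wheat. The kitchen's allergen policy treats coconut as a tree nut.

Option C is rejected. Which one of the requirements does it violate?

usable as a fat: satisfied
kosher-for-Passover: has spelt — fails
fish-free: satisfied
alcohol-free: satisfied
tree-nut-free: satisfied
corn-free: satisfied

kosher-for-Passover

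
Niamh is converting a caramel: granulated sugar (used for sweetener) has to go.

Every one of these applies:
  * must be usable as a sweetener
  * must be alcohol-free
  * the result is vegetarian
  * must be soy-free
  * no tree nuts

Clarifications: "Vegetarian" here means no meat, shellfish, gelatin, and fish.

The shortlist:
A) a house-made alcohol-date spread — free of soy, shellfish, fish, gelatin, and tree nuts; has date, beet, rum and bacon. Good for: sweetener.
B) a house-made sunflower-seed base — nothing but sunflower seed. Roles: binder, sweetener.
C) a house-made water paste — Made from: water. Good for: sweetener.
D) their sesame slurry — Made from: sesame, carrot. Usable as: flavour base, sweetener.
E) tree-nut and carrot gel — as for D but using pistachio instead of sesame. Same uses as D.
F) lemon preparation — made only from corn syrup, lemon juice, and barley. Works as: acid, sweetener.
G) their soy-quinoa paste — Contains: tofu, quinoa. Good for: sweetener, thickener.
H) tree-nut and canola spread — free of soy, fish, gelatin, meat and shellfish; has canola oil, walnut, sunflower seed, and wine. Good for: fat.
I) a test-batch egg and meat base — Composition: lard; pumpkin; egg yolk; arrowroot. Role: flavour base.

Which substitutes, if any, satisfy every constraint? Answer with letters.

A: has bacon, so not vegetarian; has rum, so not alcohol-free — reject
B: every rule checks out — keep
C: only water; none excluded — OK
D: every rule checks out — keep
E: has pistachio, so not tree-nut-free — out
F: works as a sweetener, vegetarian, no tree nuts — keep
G: has tofu, so not soy-free — reject
H: not usable as a sweetener; has wine, so not alcohol-free (and 1 more) — no
I: not usable as a sweetener; has lard, so not vegetarian — out

B, C, D, F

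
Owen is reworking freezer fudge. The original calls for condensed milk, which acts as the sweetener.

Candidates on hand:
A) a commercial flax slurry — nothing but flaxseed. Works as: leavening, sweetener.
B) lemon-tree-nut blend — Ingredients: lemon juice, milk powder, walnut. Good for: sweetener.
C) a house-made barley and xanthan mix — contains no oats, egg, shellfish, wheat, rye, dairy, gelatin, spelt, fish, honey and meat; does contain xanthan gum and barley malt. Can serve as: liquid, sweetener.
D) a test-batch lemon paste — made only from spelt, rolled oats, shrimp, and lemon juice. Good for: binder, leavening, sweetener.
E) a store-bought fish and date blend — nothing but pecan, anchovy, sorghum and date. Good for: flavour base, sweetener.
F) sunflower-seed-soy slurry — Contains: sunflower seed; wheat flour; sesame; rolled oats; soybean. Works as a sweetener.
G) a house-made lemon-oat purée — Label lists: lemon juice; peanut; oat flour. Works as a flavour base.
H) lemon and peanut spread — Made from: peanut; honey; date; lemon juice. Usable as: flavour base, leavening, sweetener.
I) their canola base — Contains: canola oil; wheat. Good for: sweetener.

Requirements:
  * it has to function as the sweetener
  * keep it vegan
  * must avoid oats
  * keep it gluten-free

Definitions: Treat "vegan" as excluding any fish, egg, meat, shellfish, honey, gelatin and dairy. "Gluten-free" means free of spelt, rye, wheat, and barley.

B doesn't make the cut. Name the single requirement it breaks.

vegan

usable as a sweetener: satisfied
vegan: has milk powder — fails
gluten-free: satisfied
oat-free: satisfied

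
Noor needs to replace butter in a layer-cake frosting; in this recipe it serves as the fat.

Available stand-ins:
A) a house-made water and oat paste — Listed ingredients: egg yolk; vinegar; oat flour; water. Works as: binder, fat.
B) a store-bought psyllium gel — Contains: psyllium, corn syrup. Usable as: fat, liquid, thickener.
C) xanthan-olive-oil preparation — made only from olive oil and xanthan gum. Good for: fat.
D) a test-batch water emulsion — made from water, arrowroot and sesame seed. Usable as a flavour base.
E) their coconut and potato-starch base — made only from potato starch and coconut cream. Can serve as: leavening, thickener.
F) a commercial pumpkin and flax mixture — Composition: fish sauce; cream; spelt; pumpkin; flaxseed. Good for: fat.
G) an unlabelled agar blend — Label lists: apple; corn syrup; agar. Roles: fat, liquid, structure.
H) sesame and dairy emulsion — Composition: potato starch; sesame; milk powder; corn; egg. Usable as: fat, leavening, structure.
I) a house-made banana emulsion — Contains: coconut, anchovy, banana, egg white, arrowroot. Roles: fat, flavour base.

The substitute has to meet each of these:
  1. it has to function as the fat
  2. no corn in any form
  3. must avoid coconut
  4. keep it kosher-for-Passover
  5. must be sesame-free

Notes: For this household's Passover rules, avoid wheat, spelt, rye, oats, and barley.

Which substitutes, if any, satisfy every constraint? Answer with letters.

C

A: has oat flour, so not kosher-for-Passover — out
B: has corn syrup, so not corn-free — reject
C: only olive oil and xanthan gum; none excluded — OK
D: not usable as a fat; has sesame seed, so not sesame-free — out
E: not usable as a fat; has coconut cream, so not coconut-free — reject
F: has spelt, so not kosher-for-Passover — reject
G: has corn syrup, so not corn-free — out
H: has corn, so not corn-free; has sesame, so not sesame-free — no
I: has coconut, so not coconut-free — no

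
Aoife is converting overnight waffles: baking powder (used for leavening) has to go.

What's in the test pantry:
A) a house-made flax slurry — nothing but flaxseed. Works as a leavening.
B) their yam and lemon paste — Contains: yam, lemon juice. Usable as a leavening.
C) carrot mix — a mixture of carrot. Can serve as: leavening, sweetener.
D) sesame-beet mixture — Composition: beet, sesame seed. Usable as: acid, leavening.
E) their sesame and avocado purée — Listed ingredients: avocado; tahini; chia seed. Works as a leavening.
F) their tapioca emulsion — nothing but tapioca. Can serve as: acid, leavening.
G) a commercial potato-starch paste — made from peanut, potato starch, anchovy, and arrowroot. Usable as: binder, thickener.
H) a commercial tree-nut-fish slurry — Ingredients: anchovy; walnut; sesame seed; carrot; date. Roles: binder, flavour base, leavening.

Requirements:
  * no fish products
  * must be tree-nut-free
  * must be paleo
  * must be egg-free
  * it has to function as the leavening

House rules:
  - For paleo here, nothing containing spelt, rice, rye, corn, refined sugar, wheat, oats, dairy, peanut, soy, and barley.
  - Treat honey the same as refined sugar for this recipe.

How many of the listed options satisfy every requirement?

6

A: no fish, paleo — OK
B: all constraints satisfied — keep
C: only carrot; none excluded — OK
D: every rule checks out — OK
E: works as a leavening, no fish, no egg — keep
F: only tapioca; none excluded — keep
G: not usable as a leavening; has peanut, so not paleo (and 1 more) — reject
H: has walnut, so not tree-nut-free; has anchovy, so not fish-free — out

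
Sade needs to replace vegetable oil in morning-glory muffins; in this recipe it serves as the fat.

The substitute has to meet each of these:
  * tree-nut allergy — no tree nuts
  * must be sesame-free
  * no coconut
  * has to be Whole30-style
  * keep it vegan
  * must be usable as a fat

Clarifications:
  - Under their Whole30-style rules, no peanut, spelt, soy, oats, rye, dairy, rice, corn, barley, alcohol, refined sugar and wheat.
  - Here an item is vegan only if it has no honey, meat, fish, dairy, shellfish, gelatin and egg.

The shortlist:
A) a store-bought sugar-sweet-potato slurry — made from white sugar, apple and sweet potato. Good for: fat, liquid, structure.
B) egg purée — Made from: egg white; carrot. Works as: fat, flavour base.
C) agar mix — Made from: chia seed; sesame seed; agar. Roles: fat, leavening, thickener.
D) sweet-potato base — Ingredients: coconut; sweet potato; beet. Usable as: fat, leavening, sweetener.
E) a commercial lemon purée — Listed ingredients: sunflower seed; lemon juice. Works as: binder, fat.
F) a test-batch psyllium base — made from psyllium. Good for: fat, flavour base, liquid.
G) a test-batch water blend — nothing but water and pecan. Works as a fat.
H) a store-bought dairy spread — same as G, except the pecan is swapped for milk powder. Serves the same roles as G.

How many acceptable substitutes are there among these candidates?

2

A: has white sugar, so not Whole30-style — reject
B: has egg white, so not vegan — out
C: has sesame seed, so not sesame-free — reject
D: has coconut, so not coconut-free — out
E: all constraints satisfied — keep
F: every rule checks out — OK
G: has pecan, so not tree-nut-free — out
H: has milk powder, so not Whole30-style; has milk powder, so not vegan — reject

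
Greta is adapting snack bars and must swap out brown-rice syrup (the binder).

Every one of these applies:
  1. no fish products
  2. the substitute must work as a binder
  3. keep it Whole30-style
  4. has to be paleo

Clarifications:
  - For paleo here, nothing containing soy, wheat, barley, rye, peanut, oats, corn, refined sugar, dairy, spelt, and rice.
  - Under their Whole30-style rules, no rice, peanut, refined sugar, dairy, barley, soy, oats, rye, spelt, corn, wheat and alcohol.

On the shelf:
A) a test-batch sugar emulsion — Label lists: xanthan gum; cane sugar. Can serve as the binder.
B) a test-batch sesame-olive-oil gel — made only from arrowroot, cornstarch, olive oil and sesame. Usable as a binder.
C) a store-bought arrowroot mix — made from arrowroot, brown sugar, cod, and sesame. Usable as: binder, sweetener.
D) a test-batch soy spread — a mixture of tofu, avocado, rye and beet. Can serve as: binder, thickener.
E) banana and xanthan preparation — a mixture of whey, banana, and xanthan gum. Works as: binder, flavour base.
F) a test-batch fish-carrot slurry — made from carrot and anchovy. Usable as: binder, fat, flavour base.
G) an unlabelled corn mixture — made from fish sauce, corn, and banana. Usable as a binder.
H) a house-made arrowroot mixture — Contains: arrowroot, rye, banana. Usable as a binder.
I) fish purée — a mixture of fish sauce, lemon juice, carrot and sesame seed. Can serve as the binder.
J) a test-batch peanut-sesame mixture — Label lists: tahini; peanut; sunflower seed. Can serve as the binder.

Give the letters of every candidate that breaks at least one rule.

A: has cane sugar, so not paleo; has cane sugar, so not Whole30-style — no
B: has cornstarch, so not paleo; has cornstarch, so not Whole30-style — out
C: has brown sugar, so not paleo; has brown sugar, so not Whole30-style (and 1 more) — out
D: has rye, so not paleo; has rye, so not Whole30-style — out
E: has whey, so not paleo; has whey, so not Whole30-style — reject
F: has anchovy, so not fish-free — out
G: has corn, so not paleo; has corn, so not Whole30-style (and 1 more) — no
H: has rye, so not paleo; has rye, so not Whole30-style — no
I: has fish sauce, so not fish-free — no
J: has peanut, so not paleo; has peanut, so not Whole30-style — no

A, B, C, D, E, F, G, H, I, J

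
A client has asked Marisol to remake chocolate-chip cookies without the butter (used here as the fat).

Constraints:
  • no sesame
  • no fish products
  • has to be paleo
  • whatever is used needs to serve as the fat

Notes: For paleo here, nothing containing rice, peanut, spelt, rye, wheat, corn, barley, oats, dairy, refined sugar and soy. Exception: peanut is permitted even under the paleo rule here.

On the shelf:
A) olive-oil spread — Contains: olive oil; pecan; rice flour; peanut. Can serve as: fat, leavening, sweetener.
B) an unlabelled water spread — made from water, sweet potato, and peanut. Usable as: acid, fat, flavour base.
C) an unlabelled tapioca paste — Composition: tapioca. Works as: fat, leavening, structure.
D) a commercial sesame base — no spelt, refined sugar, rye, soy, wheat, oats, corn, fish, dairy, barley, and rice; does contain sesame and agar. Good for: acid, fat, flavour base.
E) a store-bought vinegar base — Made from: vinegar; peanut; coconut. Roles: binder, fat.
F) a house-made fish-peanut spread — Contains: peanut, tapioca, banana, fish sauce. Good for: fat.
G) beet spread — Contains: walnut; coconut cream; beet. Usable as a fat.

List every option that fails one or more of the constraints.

A: has rice flour, so not paleo — out
B: peanut is permitted under the paleo carve-out; nothing else excluded — valid
C: works as a fat, no sesame, no fish — OK
D: has sesame, so not sesame-free — out
E: peanut is permitted under the paleo carve-out; nothing else excluded — valid
F: has fish sauce, so not fish-free — out
G: all constraints satisfied — OK

A, D, F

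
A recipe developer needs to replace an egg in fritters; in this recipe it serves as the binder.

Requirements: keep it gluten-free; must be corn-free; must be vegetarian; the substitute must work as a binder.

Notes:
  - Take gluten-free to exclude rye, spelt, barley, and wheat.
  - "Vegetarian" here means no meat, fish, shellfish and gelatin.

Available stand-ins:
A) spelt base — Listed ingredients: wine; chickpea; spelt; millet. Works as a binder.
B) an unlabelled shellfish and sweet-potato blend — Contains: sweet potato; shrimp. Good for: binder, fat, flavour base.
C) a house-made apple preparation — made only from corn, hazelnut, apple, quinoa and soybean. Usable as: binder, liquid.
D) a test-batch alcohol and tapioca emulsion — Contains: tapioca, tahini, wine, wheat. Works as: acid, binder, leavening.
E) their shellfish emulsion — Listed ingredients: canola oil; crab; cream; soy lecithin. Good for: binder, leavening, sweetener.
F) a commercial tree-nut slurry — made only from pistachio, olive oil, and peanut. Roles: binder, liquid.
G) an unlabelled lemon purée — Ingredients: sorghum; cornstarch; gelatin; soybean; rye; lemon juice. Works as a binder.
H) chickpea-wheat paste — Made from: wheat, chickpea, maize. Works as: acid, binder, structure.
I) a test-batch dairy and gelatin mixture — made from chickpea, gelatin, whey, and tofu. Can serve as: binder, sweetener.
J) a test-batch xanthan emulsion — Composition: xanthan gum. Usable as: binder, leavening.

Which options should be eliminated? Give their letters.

A, B, C, D, E, G, H, I

A: has spelt, so not gluten-free — no
B: has shrimp, so not vegetarian — out
C: has corn, so not corn-free — no
D: has wheat, so not gluten-free — no
E: has crab, so not vegetarian — out
F: all constraints satisfied — keep
G: has rye, so not gluten-free; has gelatin, so not vegetarian (and 1 more) — out
H: has wheat, so not gluten-free; has maize, so not corn-free — out
I: has gelatin, so not vegetarian — out
J: only xanthan gum; none excluded — valid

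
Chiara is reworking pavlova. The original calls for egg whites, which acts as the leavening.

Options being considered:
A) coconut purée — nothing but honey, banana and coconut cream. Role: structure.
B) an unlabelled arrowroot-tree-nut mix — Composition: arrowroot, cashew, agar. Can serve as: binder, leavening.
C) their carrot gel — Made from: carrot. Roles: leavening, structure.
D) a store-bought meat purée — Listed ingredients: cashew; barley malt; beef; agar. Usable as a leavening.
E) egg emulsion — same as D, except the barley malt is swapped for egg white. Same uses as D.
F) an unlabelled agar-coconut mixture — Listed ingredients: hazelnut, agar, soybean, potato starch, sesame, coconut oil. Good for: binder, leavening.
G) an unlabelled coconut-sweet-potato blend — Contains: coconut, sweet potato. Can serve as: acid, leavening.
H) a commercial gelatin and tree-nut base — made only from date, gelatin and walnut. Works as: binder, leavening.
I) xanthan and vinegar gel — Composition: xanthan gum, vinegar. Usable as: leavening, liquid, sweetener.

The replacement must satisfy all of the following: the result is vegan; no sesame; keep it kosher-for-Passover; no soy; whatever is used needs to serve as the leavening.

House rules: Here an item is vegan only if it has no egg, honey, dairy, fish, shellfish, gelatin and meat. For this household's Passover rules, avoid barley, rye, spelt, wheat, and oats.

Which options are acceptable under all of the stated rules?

B, C, G, I

A: not usable as a leavening; has honey, so not vegan — reject
B: nothing on the exclusion list — OK
C: vegan, no soy — OK
D: has beef, so not vegan; has barley malt, so not kosher-for-Passover — reject
E: has egg white, so not vegan — out
F: has sesame, so not sesame-free; has soybean, so not soy-free — reject
G: only coconut and sweet potato; none excluded — valid
H: has gelatin, so not vegan — out
I: only xanthan gum and vinegar; none excluded — valid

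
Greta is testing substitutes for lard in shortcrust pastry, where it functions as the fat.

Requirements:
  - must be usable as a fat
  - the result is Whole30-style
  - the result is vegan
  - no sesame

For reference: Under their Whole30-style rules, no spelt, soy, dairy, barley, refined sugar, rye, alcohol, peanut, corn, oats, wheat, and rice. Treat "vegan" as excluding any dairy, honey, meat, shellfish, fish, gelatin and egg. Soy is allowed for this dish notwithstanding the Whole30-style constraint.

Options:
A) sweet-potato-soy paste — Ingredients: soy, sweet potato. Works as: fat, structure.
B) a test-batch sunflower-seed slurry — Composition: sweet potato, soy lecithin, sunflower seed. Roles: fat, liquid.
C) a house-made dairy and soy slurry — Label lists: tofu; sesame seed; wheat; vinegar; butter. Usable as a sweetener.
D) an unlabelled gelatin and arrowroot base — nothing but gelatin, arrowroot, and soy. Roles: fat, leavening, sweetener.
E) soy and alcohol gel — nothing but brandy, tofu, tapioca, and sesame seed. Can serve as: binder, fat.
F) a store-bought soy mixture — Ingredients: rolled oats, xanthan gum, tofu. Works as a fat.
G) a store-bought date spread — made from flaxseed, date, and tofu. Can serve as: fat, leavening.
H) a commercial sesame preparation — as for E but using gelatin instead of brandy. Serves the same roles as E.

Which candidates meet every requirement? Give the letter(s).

A: soy is permitted under the Whole30-style carve-out; nothing else excluded — keep
B: soy is permitted under the Whole30-style carve-out; nothing else excluded — OK
C: not usable as a fat; has butter, so not Whole30-style (and 2 more) — out
D: has gelatin, so not vegan — reject
E: has brandy, so not Whole30-style; has sesame seed, so not sesame-free — out
F: has rolled oats, so not Whole30-style — out
G: soy is permitted under the Whole30-style carve-out; nothing else excluded — OK
H: has gelatin, so not vegan; has sesame seed, so not sesame-free — no

A, B, G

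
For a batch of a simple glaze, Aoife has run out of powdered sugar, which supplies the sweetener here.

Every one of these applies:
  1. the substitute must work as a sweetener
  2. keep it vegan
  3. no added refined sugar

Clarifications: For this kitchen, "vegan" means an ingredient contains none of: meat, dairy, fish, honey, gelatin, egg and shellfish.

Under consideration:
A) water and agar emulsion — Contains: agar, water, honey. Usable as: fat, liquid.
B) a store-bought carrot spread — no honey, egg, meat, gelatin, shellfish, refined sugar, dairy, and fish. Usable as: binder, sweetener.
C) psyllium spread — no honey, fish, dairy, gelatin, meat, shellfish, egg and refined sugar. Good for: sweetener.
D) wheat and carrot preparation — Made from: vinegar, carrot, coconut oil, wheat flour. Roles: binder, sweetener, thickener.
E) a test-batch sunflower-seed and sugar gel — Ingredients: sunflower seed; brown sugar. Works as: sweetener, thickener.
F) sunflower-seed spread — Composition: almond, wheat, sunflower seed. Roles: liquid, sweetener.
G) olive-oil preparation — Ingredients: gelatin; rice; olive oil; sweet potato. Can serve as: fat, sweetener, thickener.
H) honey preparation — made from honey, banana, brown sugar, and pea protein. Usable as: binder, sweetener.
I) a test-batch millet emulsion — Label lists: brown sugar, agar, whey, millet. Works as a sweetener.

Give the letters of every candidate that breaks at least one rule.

A: not usable as a sweetener; has honey, so not vegan — reject
B: vegan, no refined sugar — keep
C: nothing on the exclusion list — keep
D: no refined sugar, vegan — OK
E: has brown sugar, so not no-added-sugar — out
F: every rule checks out — keep
G: has gelatin, so not vegan — no
H: has honey, so not vegan; has brown sugar, so not no-added-sugar — out
I: has whey, so not vegan; has brown sugar, so not no-added-sugar — no

A, E, G, H, I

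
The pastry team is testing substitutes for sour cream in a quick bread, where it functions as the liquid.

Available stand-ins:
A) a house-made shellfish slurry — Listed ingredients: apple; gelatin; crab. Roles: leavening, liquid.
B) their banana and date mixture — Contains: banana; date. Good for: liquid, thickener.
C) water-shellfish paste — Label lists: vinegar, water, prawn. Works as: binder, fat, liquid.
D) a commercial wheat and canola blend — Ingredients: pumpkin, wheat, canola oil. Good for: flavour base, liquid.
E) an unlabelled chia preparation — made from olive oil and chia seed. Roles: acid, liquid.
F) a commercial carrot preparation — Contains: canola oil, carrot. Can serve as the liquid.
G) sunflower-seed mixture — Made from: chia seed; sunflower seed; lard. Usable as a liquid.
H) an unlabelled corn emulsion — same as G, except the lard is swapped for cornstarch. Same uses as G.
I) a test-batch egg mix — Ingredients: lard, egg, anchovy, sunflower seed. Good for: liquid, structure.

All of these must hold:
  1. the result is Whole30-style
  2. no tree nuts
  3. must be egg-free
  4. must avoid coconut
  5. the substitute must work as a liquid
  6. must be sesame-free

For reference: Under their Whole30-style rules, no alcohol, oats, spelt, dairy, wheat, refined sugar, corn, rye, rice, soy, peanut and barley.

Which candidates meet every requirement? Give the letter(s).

A: no coconut, Whole30-style — OK
B: only banana and date; none excluded — OK
C: all constraints satisfied — valid
D: has wheat, so not Whole30-style — reject
E: nothing on the exclusion list — valid
F: only canola oil and carrot; none excluded — keep
G: only lard, chia seed and sunflower seed; none excluded — keep
H: has cornstarch, so not Whole30-style — reject
I: has egg, so not egg-free — out

A, B, C, E, F, G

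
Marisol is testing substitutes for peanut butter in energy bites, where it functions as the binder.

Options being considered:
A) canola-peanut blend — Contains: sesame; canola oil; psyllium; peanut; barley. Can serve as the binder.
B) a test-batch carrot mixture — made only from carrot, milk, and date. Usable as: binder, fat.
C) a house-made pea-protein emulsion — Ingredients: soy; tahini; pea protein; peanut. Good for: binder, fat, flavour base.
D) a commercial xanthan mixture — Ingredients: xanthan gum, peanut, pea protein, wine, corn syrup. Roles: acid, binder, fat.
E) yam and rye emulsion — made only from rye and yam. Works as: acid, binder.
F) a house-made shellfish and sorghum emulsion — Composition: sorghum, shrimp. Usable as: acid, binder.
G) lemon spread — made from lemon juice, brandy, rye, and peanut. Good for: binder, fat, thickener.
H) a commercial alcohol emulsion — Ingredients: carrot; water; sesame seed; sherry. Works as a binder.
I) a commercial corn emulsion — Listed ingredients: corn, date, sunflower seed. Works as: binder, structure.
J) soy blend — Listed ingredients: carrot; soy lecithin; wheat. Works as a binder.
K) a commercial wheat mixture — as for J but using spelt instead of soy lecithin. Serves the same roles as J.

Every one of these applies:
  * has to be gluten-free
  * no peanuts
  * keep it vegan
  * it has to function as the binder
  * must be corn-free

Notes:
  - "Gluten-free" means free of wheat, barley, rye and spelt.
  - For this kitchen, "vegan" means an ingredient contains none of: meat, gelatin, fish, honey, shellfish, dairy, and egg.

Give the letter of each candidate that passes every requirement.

A: has barley, so not gluten-free; has peanut, so not peanut-free — reject
B: has milk, so not vegan — reject
C: has peanut, so not peanut-free — reject
D: has peanut, so not peanut-free; has corn syrup, so not corn-free — no
E: has rye, so not gluten-free — out
F: has shrimp, so not vegan — reject
G: has rye, so not gluten-free; has peanut, so not peanut-free — out
H: no corn, no peanut — valid
I: has corn, so not corn-free — reject
J: has wheat, so not gluten-free — out
K: has spelt, so not gluten-free — no

H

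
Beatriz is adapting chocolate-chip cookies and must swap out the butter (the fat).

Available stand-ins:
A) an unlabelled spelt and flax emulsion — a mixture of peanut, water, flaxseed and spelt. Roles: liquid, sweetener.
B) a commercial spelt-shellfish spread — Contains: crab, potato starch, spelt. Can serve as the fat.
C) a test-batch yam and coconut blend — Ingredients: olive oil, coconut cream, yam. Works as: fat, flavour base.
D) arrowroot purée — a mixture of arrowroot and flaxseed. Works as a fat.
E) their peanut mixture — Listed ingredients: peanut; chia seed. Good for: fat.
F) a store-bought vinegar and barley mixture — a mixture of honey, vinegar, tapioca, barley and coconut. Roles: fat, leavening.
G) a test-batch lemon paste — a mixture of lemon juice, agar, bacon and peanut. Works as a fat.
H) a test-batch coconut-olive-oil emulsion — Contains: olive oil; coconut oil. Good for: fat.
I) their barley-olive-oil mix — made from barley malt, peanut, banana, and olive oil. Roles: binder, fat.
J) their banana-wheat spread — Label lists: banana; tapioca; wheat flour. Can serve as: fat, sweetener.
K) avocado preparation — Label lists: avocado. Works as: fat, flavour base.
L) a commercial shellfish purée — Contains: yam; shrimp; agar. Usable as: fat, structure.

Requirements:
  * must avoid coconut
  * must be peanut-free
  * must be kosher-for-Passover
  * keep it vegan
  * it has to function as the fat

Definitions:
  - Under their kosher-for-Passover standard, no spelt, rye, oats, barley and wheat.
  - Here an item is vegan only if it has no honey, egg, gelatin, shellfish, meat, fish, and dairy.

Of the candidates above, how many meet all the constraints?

2

A: not usable as a fat; has spelt, so not kosher-for-Passover (and 1 more) — out
B: has spelt, so not kosher-for-Passover; has crab, so not vegan — reject
C: has coconut cream, so not coconut-free — reject
D: all constraints satisfied — keep
E: has peanut, so not peanut-free — out
F: has barley, so not kosher-for-Passover; has honey, so not vegan (and 1 more) — reject
G: has bacon, so not vegan; has peanut, so not peanut-free — out
H: has coconut oil, so not coconut-free — no
I: has barley malt, so not kosher-for-Passover; has peanut, so not peanut-free — no
J: has wheat flour, so not kosher-for-Passover — no
K: only avocado; none excluded — keep
L: has shrimp, so not vegan — out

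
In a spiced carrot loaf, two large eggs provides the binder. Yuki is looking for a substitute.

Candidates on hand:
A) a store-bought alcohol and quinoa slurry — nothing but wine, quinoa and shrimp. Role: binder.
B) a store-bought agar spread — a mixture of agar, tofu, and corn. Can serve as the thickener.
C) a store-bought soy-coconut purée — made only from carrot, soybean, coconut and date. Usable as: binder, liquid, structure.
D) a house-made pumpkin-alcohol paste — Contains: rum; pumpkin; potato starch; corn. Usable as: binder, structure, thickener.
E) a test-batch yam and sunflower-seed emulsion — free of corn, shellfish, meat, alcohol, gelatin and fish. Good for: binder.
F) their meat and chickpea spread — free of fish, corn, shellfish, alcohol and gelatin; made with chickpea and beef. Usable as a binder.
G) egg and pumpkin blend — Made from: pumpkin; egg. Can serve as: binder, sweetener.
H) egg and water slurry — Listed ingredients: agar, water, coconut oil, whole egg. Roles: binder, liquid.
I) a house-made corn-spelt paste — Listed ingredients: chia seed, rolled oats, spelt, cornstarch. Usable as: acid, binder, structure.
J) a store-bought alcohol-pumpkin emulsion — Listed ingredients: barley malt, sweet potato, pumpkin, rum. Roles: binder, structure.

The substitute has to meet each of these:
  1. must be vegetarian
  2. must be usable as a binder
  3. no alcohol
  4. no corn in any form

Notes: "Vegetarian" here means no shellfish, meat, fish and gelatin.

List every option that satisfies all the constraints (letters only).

A: has shrimp, so not vegetarian; has wine, so not alcohol-free — out
B: not usable as a binder; has corn, so not corn-free — reject
C: coconut and soybean etc. — none of it excluded — valid
D: has corn, so not corn-free; has rum, so not alcohol-free — no
E: works as a binder, no alcohol, no corn — valid
F: has beef, so not vegetarian — no
G: only egg and pumpkin; none excluded — keep
H: works as a binder, no corn, no alcohol — OK
I: has cornstarch, so not corn-free — out
J: has rum, so not alcohol-free — reject

C, E, G, H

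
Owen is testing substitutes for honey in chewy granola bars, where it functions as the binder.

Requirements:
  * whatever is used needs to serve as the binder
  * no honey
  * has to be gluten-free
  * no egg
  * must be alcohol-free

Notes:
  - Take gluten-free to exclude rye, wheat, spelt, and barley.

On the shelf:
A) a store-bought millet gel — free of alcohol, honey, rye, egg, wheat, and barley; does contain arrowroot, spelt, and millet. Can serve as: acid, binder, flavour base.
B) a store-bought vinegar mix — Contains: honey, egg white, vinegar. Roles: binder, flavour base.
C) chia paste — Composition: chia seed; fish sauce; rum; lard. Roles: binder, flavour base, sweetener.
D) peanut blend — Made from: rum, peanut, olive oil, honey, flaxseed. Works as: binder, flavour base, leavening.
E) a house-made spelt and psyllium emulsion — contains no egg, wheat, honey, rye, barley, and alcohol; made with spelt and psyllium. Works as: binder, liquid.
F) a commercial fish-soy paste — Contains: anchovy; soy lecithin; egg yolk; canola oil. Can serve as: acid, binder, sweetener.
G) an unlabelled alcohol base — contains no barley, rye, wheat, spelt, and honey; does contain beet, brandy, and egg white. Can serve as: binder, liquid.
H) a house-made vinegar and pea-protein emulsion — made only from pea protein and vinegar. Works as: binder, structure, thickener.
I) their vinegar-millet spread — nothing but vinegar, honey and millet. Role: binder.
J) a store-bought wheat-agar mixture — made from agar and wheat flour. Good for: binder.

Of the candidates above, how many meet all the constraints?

A: has spelt, so not gluten-free — out
B: has egg white, so not egg-free; has honey, so not honey-free — no
C: has rum, so not alcohol-free — out
D: has rum, so not alcohol-free; has honey, so not honey-free — no
E: has spelt, so not gluten-free — no
F: has egg yolk, so not egg-free — no
G: has egg white, so not egg-free; has brandy, so not alcohol-free — out
H: no egg, no alcohol — OK
I: has honey, so not honey-free — reject
J: has wheat flour, so not gluten-free — out

1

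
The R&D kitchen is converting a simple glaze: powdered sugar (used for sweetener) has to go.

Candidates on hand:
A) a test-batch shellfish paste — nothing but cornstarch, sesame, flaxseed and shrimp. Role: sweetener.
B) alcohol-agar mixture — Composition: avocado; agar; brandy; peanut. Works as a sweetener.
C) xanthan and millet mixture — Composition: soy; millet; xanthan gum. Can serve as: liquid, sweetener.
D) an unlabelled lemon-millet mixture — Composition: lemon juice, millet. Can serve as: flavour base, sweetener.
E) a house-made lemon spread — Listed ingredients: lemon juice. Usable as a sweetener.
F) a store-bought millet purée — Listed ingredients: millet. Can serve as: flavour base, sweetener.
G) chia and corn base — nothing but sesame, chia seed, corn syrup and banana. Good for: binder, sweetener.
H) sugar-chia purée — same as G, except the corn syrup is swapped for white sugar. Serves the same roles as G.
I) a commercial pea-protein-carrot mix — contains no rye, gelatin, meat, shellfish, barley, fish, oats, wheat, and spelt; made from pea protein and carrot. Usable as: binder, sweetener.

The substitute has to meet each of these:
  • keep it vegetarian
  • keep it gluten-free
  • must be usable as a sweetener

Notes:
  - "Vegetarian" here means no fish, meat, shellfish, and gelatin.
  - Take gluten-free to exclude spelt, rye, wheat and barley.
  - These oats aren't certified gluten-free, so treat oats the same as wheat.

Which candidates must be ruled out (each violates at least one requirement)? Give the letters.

A: has shrimp, so not vegetarian — reject
B: works as a sweetener, gluten-free, vegetarian — keep
C: only soy, xanthan gum and millet; none excluded — keep
D: all constraints satisfied — OK
E: vegetarian, gluten-free — keep
F: gluten-free, vegetarian — OK
G: works as a sweetener, gluten-free, vegetarian — OK
H: works as a sweetener, gluten-free, vegetarian — valid
I: gluten-free, vegetarian — keep

A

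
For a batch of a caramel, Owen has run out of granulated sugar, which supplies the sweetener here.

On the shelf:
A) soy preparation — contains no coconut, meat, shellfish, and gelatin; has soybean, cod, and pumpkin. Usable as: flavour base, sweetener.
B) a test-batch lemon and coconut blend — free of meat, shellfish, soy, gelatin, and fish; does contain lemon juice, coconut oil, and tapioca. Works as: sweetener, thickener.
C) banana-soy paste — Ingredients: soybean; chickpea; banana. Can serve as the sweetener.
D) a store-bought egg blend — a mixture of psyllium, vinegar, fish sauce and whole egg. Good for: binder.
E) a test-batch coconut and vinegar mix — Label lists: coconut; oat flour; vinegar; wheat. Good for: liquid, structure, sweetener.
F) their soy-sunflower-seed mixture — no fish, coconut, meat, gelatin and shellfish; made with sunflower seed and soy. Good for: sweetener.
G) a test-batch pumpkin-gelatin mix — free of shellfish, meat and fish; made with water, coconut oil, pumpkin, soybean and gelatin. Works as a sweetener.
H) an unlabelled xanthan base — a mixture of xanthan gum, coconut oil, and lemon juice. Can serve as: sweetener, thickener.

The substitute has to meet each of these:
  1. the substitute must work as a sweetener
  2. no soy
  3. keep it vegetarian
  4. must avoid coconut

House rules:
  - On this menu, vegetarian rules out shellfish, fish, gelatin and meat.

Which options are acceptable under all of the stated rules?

none

A: has cod, so not vegetarian; has soybean, so not soy-free — out
B: has coconut oil, so not coconut-free — out
C: has soybean, so not soy-free — no
D: not usable as a sweetener; has fish sauce, so not vegetarian — reject
E: has coconut, so not coconut-free — reject
F: has soy, so not soy-free — out
G: has gelatin, so not vegetarian; has coconut oil, so not coconut-free (and 1 more) — reject
H: has coconut oil, so not coconut-free — no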